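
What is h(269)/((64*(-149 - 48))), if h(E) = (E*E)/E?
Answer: -269/12608 ≈ -0.021336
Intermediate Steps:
h(E) = E (h(E) = E²/E = E)
h(269)/((64*(-149 - 48))) = 269/((64*(-149 - 48))) = 269/((64*(-197))) = 269/(-12608) = 269*(-1/12608) = -269/12608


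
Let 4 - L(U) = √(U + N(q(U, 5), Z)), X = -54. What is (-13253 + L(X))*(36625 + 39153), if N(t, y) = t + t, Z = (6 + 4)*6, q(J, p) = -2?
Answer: -1003982722 - 75778*I*√58 ≈ -1.004e+9 - 5.7711e+5*I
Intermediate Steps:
Z = 60 (Z = 10*6 = 60)
N(t, y) = 2*t
L(U) = 4 - √(-4 + U) (L(U) = 4 - √(U + 2*(-2)) = 4 - √(U - 4) = 4 - √(-4 + U))
(-13253 + L(X))*(36625 + 39153) = (-13253 + (4 - √(-4 - 54)))*(36625 + 39153) = (-13253 + (4 - √(-58)))*75778 = (-13253 + (4 - I*√58))*75778 = (-13249 - I*√58)*75778 = -1003982722 - 75778*I*√58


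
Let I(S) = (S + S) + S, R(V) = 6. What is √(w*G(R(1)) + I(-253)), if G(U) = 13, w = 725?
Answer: √8666 ≈ 93.091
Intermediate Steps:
I(S) = 3*S (I(S) = 2*S + S = 3*S)
√(w*G(R(1)) + I(-253)) = √(725*13 + 3*(-253)) = √(9425 - 759) = √8666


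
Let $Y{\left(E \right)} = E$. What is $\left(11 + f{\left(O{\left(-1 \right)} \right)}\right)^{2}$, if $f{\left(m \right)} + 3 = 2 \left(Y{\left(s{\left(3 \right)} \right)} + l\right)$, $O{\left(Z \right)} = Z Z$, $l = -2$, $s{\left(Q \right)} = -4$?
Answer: $16$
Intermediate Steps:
$O{\left(Z \right)} = Z^{2}$
$f{\left(m \right)} = -15$ ($f{\left(m \right)} = -3 + 2 \left(-4 - 2\right) = -3 + 2 \left(-6\right) = -3 - 12 = -15$)
$\left(11 + f{\left(O{\left(-1 \right)} \right)}\right)^{2} = \left(11 - 15\right)^{2} = \left(-4\right)^{2} = 16$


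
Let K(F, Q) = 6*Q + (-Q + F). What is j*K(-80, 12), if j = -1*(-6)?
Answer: -120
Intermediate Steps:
K(F, Q) = F + 5*Q (K(F, Q) = 6*Q + (F - Q) = F + 5*Q)
j = 6
j*K(-80, 12) = 6*(-80 + 5*12) = 6*(-80 + 60) = 6*(-20) = -120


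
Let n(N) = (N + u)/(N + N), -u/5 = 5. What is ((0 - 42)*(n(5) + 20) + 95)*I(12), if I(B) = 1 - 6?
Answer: 3305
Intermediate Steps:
u = -25 (u = -5*5 = -25)
n(N) = (-25 + N)/(2*N) (n(N) = (N - 25)/(N + N) = (-25 + N)/((2*N)) = (-25 + N)*(1/(2*N)) = (-25 + N)/(2*N))
I(B) = -5
((0 - 42)*(n(5) + 20) + 95)*I(12) = ((0 - 42)*((1/2)*(-25 + 5)/5 + 20) + 95)*(-5) = (-42*((1/2)*(1/5)*(-20) + 20) + 95)*(-5) = (-42*(-2 + 20) + 95)*(-5) = (-42*18 + 95)*(-5) = (-756 + 95)*(-5) = -661*(-5) = 3305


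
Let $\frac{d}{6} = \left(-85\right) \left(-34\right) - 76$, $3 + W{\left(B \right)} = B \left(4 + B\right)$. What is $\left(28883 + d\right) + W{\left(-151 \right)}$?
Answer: $67961$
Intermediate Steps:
$W{\left(B \right)} = -3 + B \left(4 + B\right)$
$d = 16884$ ($d = 6 \left(\left(-85\right) \left(-34\right) - 76\right) = 6 \left(2890 - 76\right) = 6 \cdot 2814 = 16884$)
$\left(28883 + d\right) + W{\left(-151 \right)} = \left(28883 + 16884\right) + \left(-3 + \left(-151\right)^{2} + 4 \left(-151\right)\right) = 45767 - -22194 = 45767 + 22194 = 67961$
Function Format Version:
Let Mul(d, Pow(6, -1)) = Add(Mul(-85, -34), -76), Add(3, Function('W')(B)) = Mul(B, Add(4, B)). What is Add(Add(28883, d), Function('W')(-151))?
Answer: 67961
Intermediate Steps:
Function('W')(B) = Add(-3, Mul(B, Add(4, B)))
d = 16884 (d = Mul(6, Add(Mul(-85, -34), -76)) = Mul(6, Add(2890, -76)) = Mul(6, 2814) = 16884)
Add(Add(28883, d), Function('W')(-151)) = Add(Add(28883, 16884), Add(-3, Pow(-151, 2), Mul(4, -151))) = Add(45767, Add(-3, 22801, -604)) = Add(45767, 22194) = 67961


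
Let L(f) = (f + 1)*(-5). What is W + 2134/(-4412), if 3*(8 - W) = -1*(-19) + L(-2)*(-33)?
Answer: 371819/6618 ≈ 56.183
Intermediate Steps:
L(f) = -5 - 5*f (L(f) = (1 + f)*(-5) = -5 - 5*f)
W = 170/3 (W = 8 - (-1*(-19) + (-5 - 5*(-2))*(-33))/3 = 8 - (19 + (-5 + 10)*(-33))/3 = 8 - (19 + 5*(-33))/3 = 8 - (19 - 165)/3 = 8 - ⅓*(-146) = 8 + 146/3 = 170/3 ≈ 56.667)
W + 2134/(-4412) = 170/3 + 2134/(-4412) = 170/3 + 2134*(-1/4412) = 170/3 - 1067/2206 = 371819/6618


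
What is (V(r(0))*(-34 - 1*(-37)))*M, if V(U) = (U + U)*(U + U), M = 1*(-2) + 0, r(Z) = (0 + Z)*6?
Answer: 0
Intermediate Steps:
r(Z) = 6*Z (r(Z) = Z*6 = 6*Z)
M = -2 (M = -2 + 0 = -2)
V(U) = 4*U² (V(U) = (2*U)*(2*U) = 4*U²)
(V(r(0))*(-34 - 1*(-37)))*M = ((4*(6*0)²)*(-34 - 1*(-37)))*(-2) = ((4*0²)*(-34 + 37))*(-2) = ((4*0)*3)*(-2) = (0*3)*(-2) = 0*(-2) = 0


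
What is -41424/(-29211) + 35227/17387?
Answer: 583084995/169297219 ≈ 3.4441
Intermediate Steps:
-41424/(-29211) + 35227/17387 = -41424*(-1/29211) + 35227*(1/17387) = 13808/9737 + 35227/17387 = 583084995/169297219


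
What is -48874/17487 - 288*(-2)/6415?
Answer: -303454198/112179105 ≈ -2.7051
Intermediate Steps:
-48874/17487 - 288*(-2)/6415 = -48874*1/17487 + 576*(1/6415) = -48874/17487 + 576/6415 = -303454198/112179105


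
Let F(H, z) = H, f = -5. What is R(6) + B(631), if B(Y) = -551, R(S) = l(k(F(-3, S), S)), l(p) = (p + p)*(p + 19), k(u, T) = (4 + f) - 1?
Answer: -619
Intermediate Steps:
k(u, T) = -2 (k(u, T) = (4 - 5) - 1 = -1 - 1 = -2)
l(p) = 2*p*(19 + p) (l(p) = (2*p)*(19 + p) = 2*p*(19 + p))
R(S) = -68 (R(S) = 2*(-2)*(19 - 2) = 2*(-2)*17 = -68)
R(6) + B(631) = -68 - 551 = -619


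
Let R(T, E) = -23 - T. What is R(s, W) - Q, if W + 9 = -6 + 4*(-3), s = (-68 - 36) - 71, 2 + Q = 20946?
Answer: -20792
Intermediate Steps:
Q = 20944 (Q = -2 + 20946 = 20944)
s = -175 (s = -104 - 71 = -175)
W = -27 (W = -9 + (-6 + 4*(-3)) = -9 + (-6 - 12) = -9 - 18 = -27)
R(s, W) - Q = (-23 - 1*(-175)) - 1*20944 = (-23 + 175) - 20944 = 152 - 20944 = -20792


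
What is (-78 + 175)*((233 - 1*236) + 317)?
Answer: 30458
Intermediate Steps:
(-78 + 175)*((233 - 1*236) + 317) = 97*((233 - 236) + 317) = 97*(-3 + 317) = 97*314 = 30458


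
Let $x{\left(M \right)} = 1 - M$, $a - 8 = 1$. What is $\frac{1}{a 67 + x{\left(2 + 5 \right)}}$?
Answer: $\frac{1}{597} \approx 0.001675$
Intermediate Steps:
$a = 9$ ($a = 8 + 1 = 9$)
$\frac{1}{a 67 + x{\left(2 + 5 \right)}} = \frac{1}{9 \cdot 67 + \left(1 - \left(2 + 5\right)\right)} = \frac{1}{603 + \left(1 - 7\right)} = \frac{1}{603 - 6} = \frac{1}{597}$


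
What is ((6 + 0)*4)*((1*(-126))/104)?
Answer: -378/13 ≈ -29.077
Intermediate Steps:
((6 + 0)*4)*((1*(-126))/104) = (6*4)*(-126*1/104) = 24*(-63/52) = -378/13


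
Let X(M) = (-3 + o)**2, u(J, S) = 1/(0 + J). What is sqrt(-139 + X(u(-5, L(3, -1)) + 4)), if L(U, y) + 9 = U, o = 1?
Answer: 3*I*sqrt(15) ≈ 11.619*I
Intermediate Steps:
L(U, y) = -9 + U
u(J, S) = 1/J
X(M) = 4 (X(M) = (-3 + 1)**2 = (-2)**2 = 4)
sqrt(-139 + X(u(-5, L(3, -1)) + 4)) = sqrt(-139 + 4) = sqrt(-135) = 3*I*sqrt(15)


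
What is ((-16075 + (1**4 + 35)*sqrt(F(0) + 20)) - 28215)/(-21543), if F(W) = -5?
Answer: 1030/501 - 12*sqrt(15)/7181 ≈ 2.0494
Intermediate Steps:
((-16075 + (1**4 + 35)*sqrt(F(0) + 20)) - 28215)/(-21543) = ((-16075 + (1**4 + 35)*sqrt(-5 + 20)) - 28215)/(-21543) = ((-16075 + (1 + 35)*sqrt(15)) - 28215)*(-1/21543) = ((-16075 + 36*sqrt(15)) - 28215)*(-1/21543) = (-44290 + 36*sqrt(15))*(-1/21543) = 1030/501 - 12*sqrt(15)/7181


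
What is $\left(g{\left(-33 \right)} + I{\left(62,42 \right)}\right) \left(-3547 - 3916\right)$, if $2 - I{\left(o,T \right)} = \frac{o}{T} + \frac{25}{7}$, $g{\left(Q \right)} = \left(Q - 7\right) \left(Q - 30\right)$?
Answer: $- \frac{394464328}{21} \approx -1.8784 \cdot 10^{7}$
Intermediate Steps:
$g{\left(Q \right)} = \left(-30 + Q\right) \left(-7 + Q\right)$ ($g{\left(Q \right)} = \left(-7 + Q\right) \left(Q - 30\right) = \left(-7 + Q\right) \left(-30 + Q\right) = \left(-30 + Q\right) \left(-7 + Q\right)$)
$I{\left(o,T \right)} = - \frac{11}{7} - \frac{o}{T}$ ($I{\left(o,T \right)} = 2 - \left(\frac{o}{T} + \frac{25}{7}\right) = 2 - \left(\frac{25}{7} + \frac{o}{T}\right) = - \frac{11}{7} - \frac{o}{T}$)
$\left(g{\left(-33 \right)} + I{\left(62,42 \right)}\right) \left(-3547 - 3916\right) = \left(\left(210 + \left(-33\right)^{2} - -1221\right) - \left(\frac{11}{7} + \frac{62}{42}\right)\right) \left(-3547 - 3916\right) = \left(\left(210 + 1089 + 1221\right) - \left(\frac{11}{7} + 62 \cdot \frac{1}{42}\right)\right) \left(-7463\right) = \left(2520 - \frac{64}{21}\right) \left(-7463\right) = \frac{52856}{21} \left(-7463\right) = - \frac{394464328}{21}$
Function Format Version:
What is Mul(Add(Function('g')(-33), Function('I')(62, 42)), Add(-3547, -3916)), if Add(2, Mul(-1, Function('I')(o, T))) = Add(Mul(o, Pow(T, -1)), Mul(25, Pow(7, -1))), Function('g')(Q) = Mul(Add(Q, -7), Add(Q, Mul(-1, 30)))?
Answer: Rational(-394464328, 21) ≈ -1.8784e+7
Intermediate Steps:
Function('g')(Q) = Mul(Add(-30, Q), Add(-7, Q)) (Function('g')(Q) = Mul(Add(-7, Q), Add(Q, -30)) = Mul(Add(-7, Q), Add(-30, Q)) = Mul(Add(-30, Q), Add(-7, Q)))
Function('I')(o, T) = Add(Rational(-11, 7), Mul(-1, o, Pow(T, -1))) (Function('I')(o, T) = Add(2, Mul(-1, Add(Mul(o, Pow(T, -1)), Mul(25, Pow(7, -1))))) = Add(2, Mul(-1, Add(Mul(o, Pow(T, -1)), Mul(25, Rational(1, 7))))) = Add(2, Mul(-1, Add(Mul(o, Pow(T, -1)), Rational(25, 7)))) = Add(2, Mul(-1, Add(Rational(25, 7), Mul(o, Pow(T, -1))))) = Add(2, Add(Rational(-25, 7), Mul(-1, o, Pow(T, -1)))) = Add(Rational(-11, 7), Mul(-1, o, Pow(T, -1))))
Mul(Add(Function('g')(-33), Function('I')(62, 42)), Add(-3547, -3916)) = Mul(Add(Add(210, Pow(-33, 2), Mul(-37, -33)), Add(Rational(-11, 7), Mul(-1, 62, Pow(42, -1)))), Add(-3547, -3916)) = Mul(Add(Add(210, 1089, 1221), Add(Rational(-11, 7), Mul(-1, 62, Rational(1, 42)))), -7463) = Mul(Add(2520, Add(Rational(-11, 7), Rational(-31, 21))), -7463) = Mul(Add(2520, Rational(-64, 21)), -7463) = Mul(Rational(52856, 21), -7463) = Rational(-394464328, 21)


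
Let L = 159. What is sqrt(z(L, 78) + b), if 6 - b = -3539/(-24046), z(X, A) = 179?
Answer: sqrt(106883772666)/24046 ≈ 13.596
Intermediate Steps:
b = 140737/24046 (b = 6 - (-3539)/(-24046) = 6 - (-3539)*(-1)/24046 = 6 - 1*3539/24046 = 6 - 3539/24046 = 140737/24046 ≈ 5.8528)
sqrt(z(L, 78) + b) = sqrt(179 + 140737/24046) = sqrt(4444971/24046) = sqrt(106883772666)/24046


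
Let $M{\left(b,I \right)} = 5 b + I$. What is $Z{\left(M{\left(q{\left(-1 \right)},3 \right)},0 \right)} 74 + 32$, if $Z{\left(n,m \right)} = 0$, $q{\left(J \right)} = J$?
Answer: $32$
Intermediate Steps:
$M{\left(b,I \right)} = I + 5 b$
$Z{\left(M{\left(q{\left(-1 \right)},3 \right)},0 \right)} 74 + 32 = 0 \cdot 74 + 32 = 0 + 32 = 32$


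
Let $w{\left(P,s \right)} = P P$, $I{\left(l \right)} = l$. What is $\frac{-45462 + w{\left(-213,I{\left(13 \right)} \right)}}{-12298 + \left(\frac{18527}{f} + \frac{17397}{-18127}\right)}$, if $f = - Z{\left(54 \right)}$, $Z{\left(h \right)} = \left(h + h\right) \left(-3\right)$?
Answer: $\frac{546202764}{71897771803} \approx 0.0075969$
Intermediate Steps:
$Z{\left(h \right)} = - 6 h$ ($Z{\left(h \right)} = 2 h \left(-3\right) = - 6 h$)
$w{\left(P,s \right)} = P^{2}$
$f = 324$ ($f = - \left(-6\right) 54 = \left(-1\right) \left(-324\right) = 324$)
$\frac{-45462 + w{\left(-213,I{\left(13 \right)} \right)}}{-12298 + \left(\frac{18527}{f} + \frac{17397}{-18127}\right)} = \frac{-45462 + \left(-213\right)^{2}}{-12298 + \left(\frac{18527}{324} + \frac{17397}{-18127}\right)} = \frac{-45462 + 45369}{-12298 + \left(18527 \cdot \frac{1}{324} + 17397 \left(- \frac{1}{18127}\right)\right)} = - \frac{93}{-12298 + \left(\frac{18527}{324} - \frac{17397}{18127}\right)} = - \frac{93}{-12298 + \frac{330202301}{5873148}} = - \frac{93}{- \frac{71897771803}{5873148}} = \left(-93\right) \left(- \frac{5873148}{71897771803}\right) = \frac{546202764}{71897771803}$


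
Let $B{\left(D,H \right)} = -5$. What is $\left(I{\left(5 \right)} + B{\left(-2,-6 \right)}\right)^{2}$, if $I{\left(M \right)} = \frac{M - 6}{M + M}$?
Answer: $\frac{2601}{100} \approx 26.01$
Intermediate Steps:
$I{\left(M \right)} = \frac{-6 + M}{2 M}$
$\left(I{\left(5 \right)} + B{\left(-2,-6 \right)}\right)^{2} = \left(\frac{-6 + 5}{2 \cdot 5} - 5\right)^{2} = \left(\frac{1}{2} \cdot \frac{1}{5} \left(-1\right) - 5\right)^{2} = \left(- \frac{1}{10} - 5\right)^{2} = \left(- \frac{51}{10}\right)^{2} = \frac{2601}{100}$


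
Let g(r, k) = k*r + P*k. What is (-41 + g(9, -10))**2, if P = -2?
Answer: 12321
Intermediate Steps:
g(r, k) = -2*k + k*r (g(r, k) = k*r - 2*k = -2*k + k*r)
(-41 + g(9, -10))**2 = (-41 - 10*(-2 + 9))**2 = (-41 - 10*7)**2 = (-41 - 70)**2 = (-111)**2 = 12321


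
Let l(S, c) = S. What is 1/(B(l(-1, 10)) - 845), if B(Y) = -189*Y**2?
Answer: -1/1034 ≈ -0.00096712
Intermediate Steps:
1/(B(l(-1, 10)) - 845) = 1/(-189*(-1)**2 - 845) = 1/(-189*1 - 845) = 1/(-189 - 845) = 1/(-1034) = -1/1034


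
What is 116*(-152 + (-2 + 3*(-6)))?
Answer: -19952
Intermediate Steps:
116*(-152 + (-2 + 3*(-6))) = 116*(-152 + (-2 - 18)) = 116*(-152 - 20) = 116*(-172) = -19952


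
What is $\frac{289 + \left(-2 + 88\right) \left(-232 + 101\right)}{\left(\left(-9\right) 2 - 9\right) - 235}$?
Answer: $\frac{10977}{262} \approx 41.897$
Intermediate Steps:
$\frac{289 + \left(-2 + 88\right) \left(-232 + 101\right)}{\left(\left(-9\right) 2 - 9\right) - 235} = \frac{289 + 86 \left(-131\right)}{\left(-18 - 9\right) - 235} = \frac{289 - 11266}{-27 - 235} = - \frac{10977}{-262} = \left(-10977\right) \left(- \frac{1}{262}\right) = \frac{10977}{262}$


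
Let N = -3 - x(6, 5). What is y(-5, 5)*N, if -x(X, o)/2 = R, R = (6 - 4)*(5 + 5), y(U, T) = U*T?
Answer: -925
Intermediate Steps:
y(U, T) = T*U
R = 20 (R = 2*10 = 20)
x(X, o) = -40 (x(X, o) = -2*20 = -40)
N = 37 (N = -3 - 1*(-40) = -3 + 40 = 37)
y(-5, 5)*N = (5*(-5))*37 = -25*37 = -925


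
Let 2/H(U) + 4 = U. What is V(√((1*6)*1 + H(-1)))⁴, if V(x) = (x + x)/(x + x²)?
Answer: 659600/279841 - 105600*√35/279841 ≈ 0.12458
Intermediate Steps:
H(U) = 2/(-4 + U)
V(x) = 2*x/(x + x²) (V(x) = (2*x)/(x + x²) = 2*x/(x + x²))
V(√((1*6)*1 + H(-1)))⁴ = (2/(1 + √((1*6)*1 + 2/(-4 - 1))))⁴ = (2/(1 + √(6*1 + 2/(-5))))⁴ = (2/(1 + √(6 + 2*(-⅕))))⁴ = (2/(1 + √(6 - ⅖)))⁴ = (2/(1 + √(28/5)))⁴ = (2/(1 + 2*√35/5))⁴ = 16/(1 + 2*√35/5)⁴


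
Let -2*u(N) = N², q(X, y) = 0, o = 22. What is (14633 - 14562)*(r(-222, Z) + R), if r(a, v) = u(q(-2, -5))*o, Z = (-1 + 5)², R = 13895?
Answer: 986545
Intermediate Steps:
u(N) = -N²/2
Z = 16 (Z = 4² = 16)
r(a, v) = 0 (r(a, v) = -½*0²*22 = -½*0*22 = 0*22 = 0)
(14633 - 14562)*(r(-222, Z) + R) = (14633 - 14562)*(0 + 13895) = 71*13895 = 986545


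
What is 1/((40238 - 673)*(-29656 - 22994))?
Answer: -1/2083097250 ≈ -4.8005e-10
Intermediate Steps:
1/((40238 - 673)*(-29656 - 22994)) = 1/(39565*(-52650)) = 1/(-2083097250) = -1/2083097250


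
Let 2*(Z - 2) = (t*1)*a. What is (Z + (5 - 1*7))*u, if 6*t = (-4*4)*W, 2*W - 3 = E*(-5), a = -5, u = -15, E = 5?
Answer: 1100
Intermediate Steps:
W = -11 (W = 3/2 + (5*(-5))/2 = 3/2 + (½)*(-25) = 3/2 - 25/2 = -11)
t = 88/3 (t = (-4*4*(-11))/6 = (-16*(-11))/6 = (⅙)*176 = 88/3 ≈ 29.333)
Z = -214/3 (Z = 2 + (((88/3)*1)*(-5))/2 = 2 + ((88/3)*(-5))/2 = 2 + (½)*(-440/3) = 2 - 220/3 = -214/3 ≈ -71.333)
(Z + (5 - 1*7))*u = (-214/3 + (5 - 1*7))*(-15) = (-214/3 + (5 - 7))*(-15) = (-214/3 - 2)*(-15) = -220/3*(-15) = 1100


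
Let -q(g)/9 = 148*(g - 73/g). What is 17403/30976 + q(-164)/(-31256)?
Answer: -31797198087/4961952512 ≈ -6.4082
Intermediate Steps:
q(g) = -1332*g + 97236/g (q(g) = -1332*(g - 73/g) = -9*(-10804/g + 148*g) = -1332*g + 97236/g)
17403/30976 + q(-164)/(-31256) = 17403/30976 + (-1332*(-164) + 97236/(-164))/(-31256) = 17403*(1/30976) + (218448 + 97236*(-1/164))*(-1/31256) = 17403/30976 + (218448 - 24309/41)*(-1/31256) = 17403/30976 + (8932059/41)*(-1/31256) = 17403/30976 - 8932059/1281496 = -31797198087/4961952512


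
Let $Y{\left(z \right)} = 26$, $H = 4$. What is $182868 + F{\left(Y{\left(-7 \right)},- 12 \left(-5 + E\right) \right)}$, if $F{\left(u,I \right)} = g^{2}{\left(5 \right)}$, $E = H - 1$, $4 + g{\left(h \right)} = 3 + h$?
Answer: $182884$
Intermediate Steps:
$g{\left(h \right)} = -1 + h$ ($g{\left(h \right)} = -4 + \left(3 + h\right) = -1 + h$)
$E = 3$ ($E = 4 - 1 = 3$)
$F{\left(u,I \right)} = 16$ ($F{\left(u,I \right)} = \left(-1 + 5\right)^{2} = 4^{2} = 16$)
$182868 + F{\left(Y{\left(-7 \right)},- 12 \left(-5 + E\right) \right)} = 182868 + 16 = 182884$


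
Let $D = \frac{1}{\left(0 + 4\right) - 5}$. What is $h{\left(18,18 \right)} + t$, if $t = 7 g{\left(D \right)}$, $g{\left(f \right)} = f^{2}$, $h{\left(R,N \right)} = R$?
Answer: $25$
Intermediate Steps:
$D = -1$ ($D = \frac{1}{4 - 5} = \frac{1}{-1} = -1$)
$t = 7$ ($t = 7 \left(-1\right)^{2} = 7 \cdot 1 = 7$)
$h{\left(18,18 \right)} + t = 18 + 7 = 25$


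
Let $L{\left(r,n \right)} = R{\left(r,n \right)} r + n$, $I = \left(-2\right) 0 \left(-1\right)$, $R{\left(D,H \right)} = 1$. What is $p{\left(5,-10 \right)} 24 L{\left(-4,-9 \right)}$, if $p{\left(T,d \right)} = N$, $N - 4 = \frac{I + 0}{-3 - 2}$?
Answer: $-1248$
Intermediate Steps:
$I = 0$ ($I = 0 \left(-1\right) = 0$)
$L{\left(r,n \right)} = n + r$ ($L{\left(r,n \right)} = 1 r + n = r + n = n + r$)
$N = 4$ ($N = 4 + \frac{0 + 0}{-3 - 2} = 4 + \frac{0}{-5} = 4 + 0 \left(- \frac{1}{5}\right) = 4 + 0 = 4$)
$p{\left(T,d \right)} = 4$
$p{\left(5,-10 \right)} 24 L{\left(-4,-9 \right)} = 4 \cdot 24 \left(-9 - 4\right) = 96 \left(-13\right) = -1248$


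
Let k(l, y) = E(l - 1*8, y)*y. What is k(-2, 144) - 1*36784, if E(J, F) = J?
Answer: -38224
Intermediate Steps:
k(l, y) = y*(-8 + l) (k(l, y) = (l - 1*8)*y = (l - 8)*y = (-8 + l)*y = y*(-8 + l))
k(-2, 144) - 1*36784 = 144*(-8 - 2) - 1*36784 = 144*(-10) - 36784 = -1440 - 36784 = -38224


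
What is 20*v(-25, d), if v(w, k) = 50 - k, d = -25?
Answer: 1500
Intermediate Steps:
20*v(-25, d) = 20*(50 - 1*(-25)) = 20*(50 + 25) = 20*75 = 1500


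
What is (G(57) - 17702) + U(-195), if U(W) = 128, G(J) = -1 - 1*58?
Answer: -17633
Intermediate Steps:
G(J) = -59 (G(J) = -1 - 58 = -59)
(G(57) - 17702) + U(-195) = (-59 - 17702) + 128 = -17761 + 128 = -17633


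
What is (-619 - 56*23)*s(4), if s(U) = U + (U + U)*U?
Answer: -68652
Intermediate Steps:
s(U) = U + 2*U**2 (s(U) = U + (2*U)*U = U + 2*U**2)
(-619 - 56*23)*s(4) = (-619 - 56*23)*(4*(1 + 2*4)) = (-619 - 1288)*(4*(1 + 8)) = -7628*9 = -1907*36 = -68652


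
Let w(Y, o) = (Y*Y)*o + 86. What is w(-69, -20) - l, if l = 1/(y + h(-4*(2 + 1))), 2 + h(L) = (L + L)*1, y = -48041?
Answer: -4572805977/48067 ≈ -95134.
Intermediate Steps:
h(L) = -2 + 2*L (h(L) = -2 + (L + L)*1 = -2 + (2*L)*1 = -2 + 2*L)
w(Y, o) = 86 + o*Y² (w(Y, o) = Y²*o + 86 = o*Y² + 86 = 86 + o*Y²)
l = -1/48067 (l = 1/(-48041 + (-2 + 2*(-4*(2 + 1)))) = 1/(-48041 + (-2 + 2*(-4*3))) = 1/(-48041 + (-2 + 2*(-12))) = 1/(-48041 + (-2 - 24)) = 1/(-48041 - 26) = 1/(-48067) = -1/48067 ≈ -2.0804e-5)
w(-69, -20) - l = (86 - 20*(-69)²) - 1*(-1/48067) = (86 - 20*4761) + 1/48067 = (86 - 95220) + 1/48067 = -95134 + 1/48067 = -4572805977/48067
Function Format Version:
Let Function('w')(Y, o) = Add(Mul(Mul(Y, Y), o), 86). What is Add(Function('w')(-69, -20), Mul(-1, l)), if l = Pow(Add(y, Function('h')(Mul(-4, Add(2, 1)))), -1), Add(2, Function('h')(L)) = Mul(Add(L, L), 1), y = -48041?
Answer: Rational(-4572805977, 48067) ≈ -95134.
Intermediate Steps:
Function('h')(L) = Add(-2, Mul(2, L)) (Function('h')(L) = Add(-2, Mul(Add(L, L), 1)) = Add(-2, Mul(Mul(2, L), 1)) = Add(-2, Mul(2, L)))
Function('w')(Y, o) = Add(86, Mul(o, Pow(Y, 2))) (Function('w')(Y, o) = Add(Mul(Pow(Y, 2), o), 86) = Add(Mul(o, Pow(Y, 2)), 86) = Add(86, Mul(o, Pow(Y, 2))))
l = Rational(-1, 48067) (l = Pow(Add(-48041, Add(-2, Mul(2, Mul(-4, Add(2, 1))))), -1) = Pow(Add(-48041, Add(-2, Mul(2, Mul(-4, 3)))), -1) = Pow(Add(-48041, Add(-2, Mul(2, -12))), -1) = Pow(Add(-48041, Add(-2, -24)), -1) = Pow(Add(-48041, -26), -1) = Pow(-48067, -1) = Rational(-1, 48067) ≈ -2.0804e-5)
Add(Function('w')(-69, -20), Mul(-1, l)) = Add(Add(86, Mul(-20, Pow(-69, 2))), Mul(-1, Rational(-1, 48067))) = Add(Add(86, Mul(-20, 4761)), Rational(1, 48067)) = Add(Add(86, -95220), Rational(1, 48067)) = Add(-95134, Rational(1, 48067)) = Rational(-4572805977, 48067)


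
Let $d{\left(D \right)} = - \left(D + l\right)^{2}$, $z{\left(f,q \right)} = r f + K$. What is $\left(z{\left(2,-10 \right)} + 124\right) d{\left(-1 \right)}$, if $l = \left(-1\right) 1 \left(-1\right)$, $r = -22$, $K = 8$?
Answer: $0$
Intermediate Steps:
$l = 1$ ($l = \left(-1\right) \left(-1\right) = 1$)
$z{\left(f,q \right)} = 8 - 22 f$ ($z{\left(f,q \right)} = - 22 f + 8 = 8 - 22 f$)
$d{\left(D \right)} = - \left(1 + D\right)^{2}$ ($d{\left(D \right)} = - \left(D + 1\right)^{2} = - \left(1 + D\right)^{2}$)
$\left(z{\left(2,-10 \right)} + 124\right) d{\left(-1 \right)} = \left(\left(8 - 44\right) + 124\right) \left(- \left(1 - 1\right)^{2}\right) = \left(\left(8 - 44\right) + 124\right) \left(- 0^{2}\right) = \left(-36 + 124\right) \left(\left(-1\right) 0\right) = 88 \cdot 0 = 0$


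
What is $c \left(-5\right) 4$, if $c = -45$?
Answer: $900$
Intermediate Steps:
$c \left(-5\right) 4 = \left(-45\right) \left(-5\right) 4 = 225 \cdot 4 = 900$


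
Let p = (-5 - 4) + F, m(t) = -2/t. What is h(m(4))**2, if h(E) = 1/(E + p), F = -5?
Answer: 4/841 ≈ 0.0047562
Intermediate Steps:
p = -14 (p = (-5 - 4) - 5 = -9 - 5 = -14)
h(E) = 1/(-14 + E) (h(E) = 1/(E - 14) = 1/(-14 + E))
h(m(4))**2 = (1/(-14 - 2/4))**2 = (1/(-14 - 2*1/4))**2 = (1/(-14 - 1/2))**2 = (1/(-29/2))**2 = (-2/29)**2 = 4/841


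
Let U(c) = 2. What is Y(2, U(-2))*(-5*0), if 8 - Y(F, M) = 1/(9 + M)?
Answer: 0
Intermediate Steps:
Y(F, M) = 8 - 1/(9 + M)
Y(2, U(-2))*(-5*0) = ((71 + 8*2)/(9 + 2))*(-5*0) = ((71 + 16)/11)*0 = ((1/11)*87)*0 = (87/11)*0 = 0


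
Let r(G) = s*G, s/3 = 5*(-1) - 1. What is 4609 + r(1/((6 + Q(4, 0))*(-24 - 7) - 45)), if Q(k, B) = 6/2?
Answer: 82963/18 ≈ 4609.1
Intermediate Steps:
Q(k, B) = 3 (Q(k, B) = 6*(½) = 3)
s = -18 (s = 3*(5*(-1) - 1) = 3*(-5 - 1) = 3*(-6) = -18)
r(G) = -18*G
4609 + r(1/((6 + Q(4, 0))*(-24 - 7) - 45)) = 4609 - 18/((6 + 3)*(-24 - 7) - 45) = 4609 - 18/(9*(-31) - 45) = 4609 - 18/(-279 - 45) = 4609 - 18/(-324) = 4609 - 18*(-1/324) = 4609 + 1/18 = 82963/18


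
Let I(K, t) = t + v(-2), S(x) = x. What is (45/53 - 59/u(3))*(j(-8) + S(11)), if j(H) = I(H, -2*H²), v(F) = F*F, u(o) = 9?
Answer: 307586/477 ≈ 644.83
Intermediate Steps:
v(F) = F²
I(K, t) = 4 + t (I(K, t) = t + (-2)² = t + 4 = 4 + t)
j(H) = 4 - 2*H²
(45/53 - 59/u(3))*(j(-8) + S(11)) = (45/53 - 59/9)*((4 - 2*(-8)²) + 11) = (45*(1/53) - 59*⅑)*((4 - 2*64) + 11) = (45/53 - 59/9)*((4 - 128) + 11) = -2722*(-124 + 11)/477 = -2722/477*(-113) = 307586/477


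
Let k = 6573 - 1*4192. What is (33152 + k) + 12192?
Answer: 47725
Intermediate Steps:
k = 2381 (k = 6573 - 4192 = 2381)
(33152 + k) + 12192 = (33152 + 2381) + 12192 = 35533 + 12192 = 47725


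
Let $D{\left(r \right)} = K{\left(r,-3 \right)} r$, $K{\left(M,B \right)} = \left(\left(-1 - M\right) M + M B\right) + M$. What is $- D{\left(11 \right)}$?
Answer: $1694$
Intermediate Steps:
$K{\left(M,B \right)} = M + B M + M \left(-1 - M\right)$ ($K{\left(M,B \right)} = \left(M \left(-1 - M\right) + B M\right) + M = \left(B M + M \left(-1 - M\right)\right) + M = M + B M + M \left(-1 - M\right)$)
$D{\left(r \right)} = r^{2} \left(-3 - r\right)$ ($D{\left(r \right)} = r \left(-3 - r\right) r = r^{2} \left(-3 - r\right)$)
$- D{\left(11 \right)} = - 11^{2} \left(-3 - 11\right) = - 121 \left(-3 - 11\right) = - 121 \left(-14\right) = \left(-1\right) \left(-1694\right) = 1694$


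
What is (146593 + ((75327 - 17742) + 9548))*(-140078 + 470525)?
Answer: 70625115522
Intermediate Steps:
(146593 + ((75327 - 17742) + 9548))*(-140078 + 470525) = (146593 + (57585 + 9548))*330447 = (146593 + 67133)*330447 = 213726*330447 = 70625115522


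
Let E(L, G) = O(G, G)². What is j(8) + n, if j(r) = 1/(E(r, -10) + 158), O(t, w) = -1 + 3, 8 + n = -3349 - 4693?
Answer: -1304099/162 ≈ -8050.0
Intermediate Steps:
n = -8050 (n = -8 + (-3349 - 4693) = -8 - 8042 = -8050)
O(t, w) = 2
E(L, G) = 4 (E(L, G) = 2² = 4)
j(r) = 1/162 (j(r) = 1/(4 + 158) = 1/162)
j(8) + n = 1/162 - 8050 = -1304099/162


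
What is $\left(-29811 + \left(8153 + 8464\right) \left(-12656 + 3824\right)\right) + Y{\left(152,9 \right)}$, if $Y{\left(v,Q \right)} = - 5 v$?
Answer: $-146791915$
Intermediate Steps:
$\left(-29811 + \left(8153 + 8464\right) \left(-12656 + 3824\right)\right) + Y{\left(152,9 \right)} = \left(-29811 + \left(8153 + 8464\right) \left(-12656 + 3824\right)\right) - 760 = \left(-29811 + 16617 \left(-8832\right)\right) - 760 = \left(-29811 - 146761344\right) - 760 = -146791155 - 760 = -146791915$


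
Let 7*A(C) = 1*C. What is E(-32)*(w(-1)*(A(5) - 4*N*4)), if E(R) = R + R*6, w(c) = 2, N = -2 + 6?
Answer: 28352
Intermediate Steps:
N = 4
A(C) = C/7 (A(C) = (1*C)/7 = C/7)
E(R) = 7*R (E(R) = R + 6*R = 7*R)
E(-32)*(w(-1)*(A(5) - 4*N*4)) = (7*(-32))*(2*((⅐)*5 - 4*4*4)) = -448*(5/7 - 16*4) = -448*(5/7 - 64) = -448*(-443)/7 = -224*(-886/7) = 28352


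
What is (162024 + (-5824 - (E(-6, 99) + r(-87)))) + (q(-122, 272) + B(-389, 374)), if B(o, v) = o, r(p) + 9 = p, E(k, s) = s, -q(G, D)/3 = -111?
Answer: 156141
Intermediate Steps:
q(G, D) = 333 (q(G, D) = -3*(-111) = 333)
r(p) = -9 + p
(162024 + (-5824 - (E(-6, 99) + r(-87)))) + (q(-122, 272) + B(-389, 374)) = (162024 + (-5824 - (99 + (-9 - 87)))) + (333 - 389) = (162024 + (-5824 - (99 - 96))) - 56 = (162024 + (-5824 - 1*3)) - 56 = (162024 + (-5824 - 3)) - 56 = (162024 - 5827) - 56 = 156197 - 56 = 156141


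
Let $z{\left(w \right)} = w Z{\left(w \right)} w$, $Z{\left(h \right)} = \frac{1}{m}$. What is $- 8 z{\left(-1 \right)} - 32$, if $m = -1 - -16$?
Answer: $- \frac{488}{15} \approx -32.533$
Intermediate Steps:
$m = 15$ ($m = -1 + 16 = 15$)
$Z{\left(h \right)} = \frac{1}{15}$
$z{\left(w \right)} = \frac{w^{2}}{15}$ ($z{\left(w \right)} = w \frac{1}{15} w = \frac{w}{15} w = \frac{w^{2}}{15}$)
$- 8 z{\left(-1 \right)} - 32 = - 8 \frac{\left(-1\right)^{2}}{15} - 32 = - 8 \cdot \frac{1}{15} \cdot 1 - 32 = \left(-8\right) \frac{1}{15} - 32 = - \frac{8}{15} - 32 = - \frac{488}{15}$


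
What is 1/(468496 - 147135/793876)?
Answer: 793876/371927583361 ≈ 2.1345e-6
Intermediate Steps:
1/(468496 - 147135/793876) = 1/(371927583361/793876) = 793876/371927583361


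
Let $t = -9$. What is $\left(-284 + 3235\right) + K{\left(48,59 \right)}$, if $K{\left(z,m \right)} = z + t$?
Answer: $2990$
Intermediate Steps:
$K{\left(z,m \right)} = -9 + z$ ($K{\left(z,m \right)} = z - 9 = -9 + z$)
$\left(-284 + 3235\right) + K{\left(48,59 \right)} = \left(-284 + 3235\right) + \left(-9 + 48\right) = 2951 + 39 = 2990$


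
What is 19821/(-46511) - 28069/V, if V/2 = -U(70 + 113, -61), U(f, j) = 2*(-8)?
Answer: -1306151531/1488352 ≈ -877.58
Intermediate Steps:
U(f, j) = -16
V = 32 (V = 2*(-1*(-16)) = 2*16 = 32)
19821/(-46511) - 28069/V = 19821/(-46511) - 28069/32 = 19821*(-1/46511) - 28069*1/32 = -19821/46511 - 28069/32 = -1306151531/1488352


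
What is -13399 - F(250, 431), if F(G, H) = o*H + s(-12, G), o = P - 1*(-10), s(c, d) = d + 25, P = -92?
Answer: 21668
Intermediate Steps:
s(c, d) = 25 + d
o = -82 (o = -92 - 1*(-10) = -92 + 10 = -82)
F(G, H) = 25 + G - 82*H (F(G, H) = -82*H + (25 + G) = 25 + G - 82*H)
-13399 - F(250, 431) = -13399 - (25 + 250 - 82*431) = -13399 - (25 + 250 - 35342) = -13399 - 1*(-35067) = -13399 + 35067 = 21668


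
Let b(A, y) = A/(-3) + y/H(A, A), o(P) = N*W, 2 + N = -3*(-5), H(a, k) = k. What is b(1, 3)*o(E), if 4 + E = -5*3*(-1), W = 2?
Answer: 208/3 ≈ 69.333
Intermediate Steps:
E = 11 (E = -4 - 5*3*(-1) = -4 - 15*(-1) = -4 + 15 = 11)
N = 13 (N = -2 - 3*(-5) = -2 + 15 = 13)
o(P) = 26 (o(P) = 13*2 = 26)
b(A, y) = -A/3 + y/A (b(A, y) = A/(-3) + y/A = A*(-⅓) + y/A = -A/3 + y/A)
b(1, 3)*o(E) = (-⅓*1 + 3/1)*26 = (-⅓ + 3*1)*26 = (-⅓ + 3)*26 = (8/3)*26 = 208/3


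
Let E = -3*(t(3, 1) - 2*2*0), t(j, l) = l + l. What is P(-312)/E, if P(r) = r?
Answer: 52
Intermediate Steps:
t(j, l) = 2*l
E = -6 (E = -3*(2*1 - 2*2*0) = -3*(2 - 4*0) = -3*(2 + 0) = -3*2 = -6)
P(-312)/E = -312/(-6) = -312*(-⅙) = 52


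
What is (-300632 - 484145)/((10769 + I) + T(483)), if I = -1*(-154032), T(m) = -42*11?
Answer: -112111/23477 ≈ -4.7754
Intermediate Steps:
T(m) = -462
I = 154032
(-300632 - 484145)/((10769 + I) + T(483)) = (-300632 - 484145)/((10769 + 154032) - 462) = -784777/(164801 - 462) = -784777/164339 = -784777*1/164339 = -112111/23477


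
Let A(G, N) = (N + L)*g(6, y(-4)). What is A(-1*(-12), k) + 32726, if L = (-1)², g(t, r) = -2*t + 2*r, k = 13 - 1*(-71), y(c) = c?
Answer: 31026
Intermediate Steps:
k = 84 (k = 13 + 71 = 84)
L = 1
A(G, N) = -20 - 20*N (A(G, N) = (N + 1)*(-2*6 + 2*(-4)) = (1 + N)*(-12 - 8) = (1 + N)*(-20) = -20 - 20*N)
A(-1*(-12), k) + 32726 = (-20 - 20*84) + 32726 = (-20 - 1680) + 32726 = -1700 + 32726 = 31026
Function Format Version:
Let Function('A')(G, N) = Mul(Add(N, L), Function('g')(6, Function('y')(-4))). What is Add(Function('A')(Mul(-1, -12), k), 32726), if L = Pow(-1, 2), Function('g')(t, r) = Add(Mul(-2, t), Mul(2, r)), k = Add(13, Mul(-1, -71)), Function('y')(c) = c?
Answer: 31026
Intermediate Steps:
k = 84 (k = Add(13, 71) = 84)
L = 1
Function('A')(G, N) = Add(-20, Mul(-20, N)) (Function('A')(G, N) = Mul(Add(N, 1), Add(Mul(-2, 6), Mul(2, -4))) = Mul(Add(1, N), Add(-12, -8)) = Mul(Add(1, N), -20) = Add(-20, Mul(-20, N)))
Add(Function('A')(Mul(-1, -12), k), 32726) = Add(Add(-20, Mul(-20, 84)), 32726) = Add(Add(-20, -1680), 32726) = Add(-1700, 32726) = 31026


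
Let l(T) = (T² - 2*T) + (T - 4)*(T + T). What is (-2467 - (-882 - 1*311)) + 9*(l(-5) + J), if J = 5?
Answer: -104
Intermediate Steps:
l(T) = T² - 2*T + 2*T*(-4 + T) (l(T) = (T² - 2*T) + (-4 + T)*(2*T) = (T² - 2*T) + 2*T*(-4 + T) = T² - 2*T + 2*T*(-4 + T))
(-2467 - (-882 - 1*311)) + 9*(l(-5) + J) = (-2467 - (-882 - 1*311)) + 9*(-5*(-10 + 3*(-5)) + 5) = (-2467 - (-882 - 311)) + 9*(-5*(-10 - 15) + 5) = (-2467 - 1*(-1193)) + 9*(-5*(-25) + 5) = (-2467 + 1193) + 9*(125 + 5) = -1274 + 9*130 = -1274 + 1170 = -104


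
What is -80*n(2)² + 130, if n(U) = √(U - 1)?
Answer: 50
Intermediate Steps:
n(U) = √(-1 + U)
-80*n(2)² + 130 = -80*(√(-1 + 2))² + 130 = -80*(√1)² + 130 = -80*1² + 130 = -80*1 + 130 = -80 + 130 = 50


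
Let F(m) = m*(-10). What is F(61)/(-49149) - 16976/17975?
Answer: -823388674/883453275 ≈ -0.93201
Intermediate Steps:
F(m) = -10*m
F(61)/(-49149) - 16976/17975 = -10*61/(-49149) - 16976/17975 = -610*(-1/49149) - 16976*1/17975 = 610/49149 - 16976/17975 = -823388674/883453275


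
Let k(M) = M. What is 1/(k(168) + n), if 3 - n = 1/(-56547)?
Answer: 56547/9669538 ≈ 0.0058480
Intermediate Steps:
n = 169642/56547 (n = 3 - 1/(-56547) = 3 - 1*(-1/56547) = 3 + 1/56547 = 169642/56547 ≈ 3.0000)
1/(k(168) + n) = 1/(168 + 169642/56547) = 1/(9669538/56547) = 56547/9669538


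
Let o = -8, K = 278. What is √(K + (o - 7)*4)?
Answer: √218 ≈ 14.765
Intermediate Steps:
√(K + (o - 7)*4) = √(278 + (-8 - 7)*4) = √(278 - 15*4) = √(278 - 60) = √218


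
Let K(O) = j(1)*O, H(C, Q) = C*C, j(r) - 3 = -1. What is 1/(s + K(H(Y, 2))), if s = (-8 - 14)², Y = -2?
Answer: 1/492 ≈ 0.0020325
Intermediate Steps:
j(r) = 2 (j(r) = 3 - 1 = 2)
H(C, Q) = C²
K(O) = 2*O
s = 484 (s = (-22)² = 484)
1/(s + K(H(Y, 2))) = 1/(484 + 2*(-2)²) = 1/(484 + 2*4) = 1/(484 + 8) = 1/492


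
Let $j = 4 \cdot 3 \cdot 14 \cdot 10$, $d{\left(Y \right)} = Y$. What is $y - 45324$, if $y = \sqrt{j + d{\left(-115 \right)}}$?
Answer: $-45324 + \sqrt{1565} \approx -45284.0$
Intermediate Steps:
$j = 1680$ ($j = 12 \cdot 14 \cdot 10 = 168 \cdot 10 = 1680$)
$y = \sqrt{1565}$ ($y = \sqrt{1680 - 115} = \sqrt{1565} \approx 39.56$)
$y - 45324 = \sqrt{1565} - 45324 = -45324 + \sqrt{1565}$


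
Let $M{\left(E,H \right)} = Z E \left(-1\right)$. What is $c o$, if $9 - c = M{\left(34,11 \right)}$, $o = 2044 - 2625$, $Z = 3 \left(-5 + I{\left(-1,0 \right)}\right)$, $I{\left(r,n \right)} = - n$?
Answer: $291081$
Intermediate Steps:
$Z = -15$ ($Z = 3 \left(-5 - 0\right) = 3 \left(-5 + 0\right) = 3 \left(-5\right) = -15$)
$o = -581$
$M{\left(E,H \right)} = 15 E$ ($M{\left(E,H \right)} = - 15 E \left(-1\right) = 15 E$)
$c = -501$ ($c = 9 - 15 \cdot 34 = 9 - 510 = -501$)
$c o = \left(-501\right) \left(-581\right) = 291081$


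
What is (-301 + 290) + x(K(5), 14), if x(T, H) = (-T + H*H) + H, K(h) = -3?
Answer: 202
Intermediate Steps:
x(T, H) = H + H² - T (x(T, H) = (-T + H²) + H = (H² - T) + H = H + H² - T)
(-301 + 290) + x(K(5), 14) = (-301 + 290) + (14 + 14² - 1*(-3)) = -11 + (14 + 196 + 3) = -11 + 213 = 202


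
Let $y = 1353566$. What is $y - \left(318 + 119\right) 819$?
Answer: $995663$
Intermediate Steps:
$y - \left(318 + 119\right) 819 = 1353566 - \left(318 + 119\right) 819 = 1353566 - 437 \cdot 819 = 1353566 - 357903 = 995663$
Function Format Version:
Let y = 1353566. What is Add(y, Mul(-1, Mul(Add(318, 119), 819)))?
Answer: 995663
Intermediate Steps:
Add(y, Mul(-1, Mul(Add(318, 119), 819))) = Add(1353566, Mul(-1, Mul(Add(318, 119), 819))) = Add(1353566, Mul(-1, Mul(437, 819))) = Add(1353566, Mul(-1, 357903)) = Add(1353566, -357903) = 995663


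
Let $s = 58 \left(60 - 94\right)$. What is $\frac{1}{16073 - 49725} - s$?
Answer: $\frac{66361743}{33652} \approx 1972.0$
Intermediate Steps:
$s = -1972$ ($s = 58 \left(-34\right) = -1972$)
$\frac{1}{16073 - 49725} - s = \frac{1}{16073 - 49725} - -1972 = \frac{1}{-33652} + 1972 = - \frac{1}{33652} + 1972 = \frac{66361743}{33652}$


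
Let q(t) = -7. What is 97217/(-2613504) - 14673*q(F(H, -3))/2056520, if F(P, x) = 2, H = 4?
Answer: 8563363063/671840405760 ≈ 0.012746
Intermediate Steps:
97217/(-2613504) - 14673*q(F(H, -3))/2056520 = 97217/(-2613504) - 14673*(-7)/2056520 = 97217*(-1/2613504) + 102711*(1/2056520) = -97217/2613504 + 102711/2056520 = 8563363063/671840405760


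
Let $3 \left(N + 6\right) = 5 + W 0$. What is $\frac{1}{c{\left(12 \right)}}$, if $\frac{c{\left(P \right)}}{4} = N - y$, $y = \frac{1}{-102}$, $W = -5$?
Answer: $- \frac{17}{294} \approx -0.057823$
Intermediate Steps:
$y = - \frac{1}{102} \approx -0.0098039$
$N = - \frac{13}{3}$ ($N = -6 + \frac{5 - 0}{3} = -6 + \frac{5 + 0}{3} = -6 + \frac{1}{3} \cdot 5 = -6 + \frac{5}{3} = - \frac{13}{3} \approx -4.3333$)
$c{\left(P \right)} = - \frac{294}{17}$ ($c{\left(P \right)} = 4 \left(- \frac{13}{3} - - \frac{1}{102}\right) = 4 \left(- \frac{13}{3} + \frac{1}{102}\right) = 4 \left(- \frac{147}{34}\right) = - \frac{294}{17}$)
$\frac{1}{c{\left(12 \right)}} = \frac{1}{- \frac{294}{17}} = - \frac{17}{294}$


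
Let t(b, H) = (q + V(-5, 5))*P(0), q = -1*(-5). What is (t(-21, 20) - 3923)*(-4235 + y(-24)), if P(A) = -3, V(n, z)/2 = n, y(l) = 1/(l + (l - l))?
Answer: 99303257/6 ≈ 1.6551e+7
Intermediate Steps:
y(l) = 1/l (y(l) = 1/(l + 0) = 1/l)
V(n, z) = 2*n
q = 5
t(b, H) = 15 (t(b, H) = (5 + 2*(-5))*(-3) = (5 - 10)*(-3) = -5*(-3) = 15)
(t(-21, 20) - 3923)*(-4235 + y(-24)) = (15 - 3923)*(-4235 + 1/(-24)) = -3908*(-4235 - 1/24) = -3908*(-101641/24) = 99303257/6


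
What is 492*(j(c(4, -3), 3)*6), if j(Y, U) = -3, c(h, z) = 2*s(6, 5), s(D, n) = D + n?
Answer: -8856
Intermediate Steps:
c(h, z) = 22 (c(h, z) = 2*(6 + 5) = 2*11 = 22)
492*(j(c(4, -3), 3)*6) = 492*(-3*6) = 492*(-18) = -8856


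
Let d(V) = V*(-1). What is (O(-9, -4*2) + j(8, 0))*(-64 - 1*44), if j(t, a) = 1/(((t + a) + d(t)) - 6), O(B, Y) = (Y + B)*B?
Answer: -16506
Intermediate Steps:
d(V) = -V
O(B, Y) = B*(B + Y) (O(B, Y) = (B + Y)*B = B*(B + Y))
j(t, a) = 1/(-6 + a) (j(t, a) = 1/(((t + a) - t) - 6) = 1/(((a + t) - t) - 6) = 1/(a - 6) = 1/(-6 + a))
(O(-9, -4*2) + j(8, 0))*(-64 - 1*44) = (-9*(-9 - 4*2) + 1/(-6 + 0))*(-64 - 1*44) = (-9*(-9 - 8) + 1/(-6))*(-64 - 44) = (-9*(-17) - ⅙)*(-108) = (153 - ⅙)*(-108) = (917/6)*(-108) = -16506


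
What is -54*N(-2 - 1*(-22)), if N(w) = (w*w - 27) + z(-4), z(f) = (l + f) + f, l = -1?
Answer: -19656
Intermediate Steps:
z(f) = -1 + 2*f (z(f) = (-1 + f) + f = -1 + 2*f)
N(w) = -36 + w² (N(w) = (w*w - 27) + (-1 + 2*(-4)) = (w² - 27) + (-1 - 8) = (-27 + w²) - 9 = -36 + w²)
-54*N(-2 - 1*(-22)) = -54*(-36 + (-2 - 1*(-22))²) = -54*(-36 + (-2 + 22)²) = -54*(-36 + 20²) = -54*(-36 + 400) = -54*364 = -19656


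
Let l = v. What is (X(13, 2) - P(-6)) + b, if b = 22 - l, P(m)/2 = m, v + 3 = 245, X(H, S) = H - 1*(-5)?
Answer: -190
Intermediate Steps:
X(H, S) = 5 + H (X(H, S) = H + 5 = 5 + H)
v = 242 (v = -3 + 245 = 242)
l = 242
P(m) = 2*m
b = -220 (b = 22 - 1*242 = 22 - 242 = -220)
(X(13, 2) - P(-6)) + b = ((5 + 13) - 2*(-6)) - 220 = (18 - 1*(-12)) - 220 = (18 + 12) - 220 = 30 - 220 = -190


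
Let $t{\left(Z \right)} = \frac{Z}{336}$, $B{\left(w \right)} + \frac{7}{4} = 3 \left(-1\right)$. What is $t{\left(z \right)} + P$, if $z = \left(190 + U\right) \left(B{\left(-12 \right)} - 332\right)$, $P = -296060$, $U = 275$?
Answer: $- \frac{132843665}{448} \approx -2.9653 \cdot 10^{5}$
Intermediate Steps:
$B{\left(w \right)} = - \frac{19}{4}$ ($B{\left(w \right)} = - \frac{7}{4} + 3 \left(-1\right) = - \frac{7}{4} - 3 = - \frac{19}{4}$)
$z = - \frac{626355}{4}$ ($z = \left(190 + 275\right) \left(- \frac{19}{4} - 332\right) = 465 \left(- \frac{1347}{4}\right) = - \frac{626355}{4} \approx -1.5659 \cdot 10^{5}$)
$t{\left(Z \right)} = \frac{Z}{336}$ ($t{\left(Z \right)} = Z \frac{1}{336} = \frac{Z}{336}$)
$t{\left(z \right)} + P = \frac{1}{336} \left(- \frac{626355}{4}\right) - 296060 = - \frac{208785}{448} - 296060 = - \frac{132843665}{448}$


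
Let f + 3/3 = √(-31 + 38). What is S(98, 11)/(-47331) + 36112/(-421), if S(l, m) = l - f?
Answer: -189917639/2214039 + √7/47331 ≈ -85.779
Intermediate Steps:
f = -1 + √7 (f = -1 + √(-31 + 38) = -1 + √7 ≈ 1.6458)
S(l, m) = 1 + l - √7 (S(l, m) = l - (-1 + √7) = l + (1 - √7) = 1 + l - √7)
S(98, 11)/(-47331) + 36112/(-421) = (1 + 98 - √7)/(-47331) + 36112/(-421) = (99 - √7)*(-1/47331) + 36112*(-1/421) = (-11/5259 + √7/47331) - 36112/421 = -189917639/2214039 + √7/47331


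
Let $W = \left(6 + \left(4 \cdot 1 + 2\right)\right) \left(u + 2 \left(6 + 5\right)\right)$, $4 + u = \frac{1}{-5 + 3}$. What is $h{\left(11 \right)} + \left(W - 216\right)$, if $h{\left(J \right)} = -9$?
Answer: $-15$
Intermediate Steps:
$u = - \frac{9}{2}$ ($u = -4 + \frac{1}{-5 + 3} = -4 + \frac{1}{-2} = -4 - \frac{1}{2} = - \frac{9}{2} \approx -4.5$)
$W = 210$ ($W = \left(6 + \left(4 \cdot 1 + 2\right)\right) \left(- \frac{9}{2} + 2 \left(6 + 5\right)\right) = \left(6 + \left(4 + 2\right)\right) \left(- \frac{9}{2} + 2 \cdot 11\right) = \left(6 + 6\right) \left(- \frac{9}{2} + 22\right) = 12 \cdot \frac{35}{2} = 210$)
$h{\left(11 \right)} + \left(W - 216\right) = -9 + \left(210 - 216\right) = -9 - 6 = -15$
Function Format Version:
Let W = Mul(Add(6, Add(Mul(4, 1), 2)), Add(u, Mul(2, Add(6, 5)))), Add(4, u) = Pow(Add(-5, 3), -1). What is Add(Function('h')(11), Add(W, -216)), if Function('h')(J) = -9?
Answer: -15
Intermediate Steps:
u = Rational(-9, 2) (u = Add(-4, Pow(Add(-5, 3), -1)) = Add(-4, Pow(-2, -1)) = Add(-4, Rational(-1, 2)) = Rational(-9, 2) ≈ -4.5000)
W = 210 (W = Mul(Add(6, Add(Mul(4, 1), 2)), Add(Rational(-9, 2), Mul(2, Add(6, 5)))) = Mul(Add(6, Add(4, 2)), Add(Rational(-9, 2), Mul(2, 11))) = Mul(Add(6, 6), Add(Rational(-9, 2), 22)) = Mul(12, Rational(35, 2)) = 210)
Add(Function('h')(11), Add(W, -216)) = Add(-9, Add(210, -216)) = Add(-9, -6) = -15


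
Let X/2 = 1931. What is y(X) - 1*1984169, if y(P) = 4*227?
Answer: -1983261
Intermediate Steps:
X = 3862 (X = 2*1931 = 3862)
y(P) = 908
y(X) - 1*1984169 = 908 - 1*1984169 = 908 - 1984169 = -1983261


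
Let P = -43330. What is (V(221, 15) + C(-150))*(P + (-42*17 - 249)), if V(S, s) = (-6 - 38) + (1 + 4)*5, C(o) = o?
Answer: 7485517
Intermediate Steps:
V(S, s) = -19 (V(S, s) = -44 + 5*5 = -44 + 25 = -19)
(V(221, 15) + C(-150))*(P + (-42*17 - 249)) = (-19 - 150)*(-43330 + (-42*17 - 249)) = -169*(-43330 + (-714 - 249)) = -169*(-43330 - 963) = -169*(-44293) = 7485517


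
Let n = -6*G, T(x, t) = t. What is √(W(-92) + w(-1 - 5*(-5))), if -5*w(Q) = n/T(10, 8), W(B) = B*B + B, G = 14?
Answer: 7*√17090/10 ≈ 91.510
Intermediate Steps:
n = -84 (n = -6*14 = -84)
W(B) = B + B² (W(B) = B² + B = B + B²)
w(Q) = 21/10 (w(Q) = -(-84)/(5*8) = -⅕*(-21/2) = 21/10)
√(W(-92) + w(-1 - 5*(-5))) = √(-92*(1 - 92) + 21/10) = √(-92*(-91) + 21/10) = √(8372 + 21/10) = √(83741/10) = 7*√17090/10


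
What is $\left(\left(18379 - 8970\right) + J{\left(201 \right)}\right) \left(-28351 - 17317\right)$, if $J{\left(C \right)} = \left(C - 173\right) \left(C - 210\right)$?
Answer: $-418181876$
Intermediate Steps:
$J{\left(C \right)} = \left(-210 + C\right) \left(-173 + C\right)$ ($J{\left(C \right)} = \left(-173 + C\right) \left(-210 + C\right) = \left(-210 + C\right) \left(-173 + C\right)$)
$\left(\left(18379 - 8970\right) + J{\left(201 \right)}\right) \left(-28351 - 17317\right) = \left(\left(18379 - 8970\right) + \left(36330 + 201^{2} - 76983\right)\right) \left(-28351 - 17317\right) = \left(9409 + \left(36330 + 40401 - 76983\right)\right) \left(-45668\right) = \left(9409 - 252\right) \left(-45668\right) = 9157 \left(-45668\right) = -418181876$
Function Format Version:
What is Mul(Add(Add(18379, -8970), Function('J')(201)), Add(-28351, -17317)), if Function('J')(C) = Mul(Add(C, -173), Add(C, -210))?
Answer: -418181876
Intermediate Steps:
Function('J')(C) = Mul(Add(-210, C), Add(-173, C)) (Function('J')(C) = Mul(Add(-173, C), Add(-210, C)) = Mul(Add(-210, C), Add(-173, C)))
Mul(Add(Add(18379, -8970), Function('J')(201)), Add(-28351, -17317)) = Mul(Add(Add(18379, -8970), Add(36330, Pow(201, 2), Mul(-383, 201))), Add(-28351, -17317)) = Mul(Add(9409, Add(36330, 40401, -76983)), -45668) = Mul(Add(9409, -252), -45668) = Mul(9157, -45668) = -418181876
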